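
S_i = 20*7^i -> [20, 140, 980, 6860, 48020]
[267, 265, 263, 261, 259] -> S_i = 267 + -2*i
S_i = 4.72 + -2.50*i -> [4.72, 2.22, -0.28, -2.78, -5.28]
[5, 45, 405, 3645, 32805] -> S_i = 5*9^i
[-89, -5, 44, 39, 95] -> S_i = Random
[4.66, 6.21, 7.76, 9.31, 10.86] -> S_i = 4.66 + 1.55*i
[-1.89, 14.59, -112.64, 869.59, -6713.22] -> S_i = -1.89*(-7.72)^i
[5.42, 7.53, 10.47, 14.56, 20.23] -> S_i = 5.42*1.39^i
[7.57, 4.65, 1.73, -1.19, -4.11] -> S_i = 7.57 + -2.92*i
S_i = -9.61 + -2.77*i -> [-9.61, -12.38, -15.15, -17.92, -20.69]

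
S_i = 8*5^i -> [8, 40, 200, 1000, 5000]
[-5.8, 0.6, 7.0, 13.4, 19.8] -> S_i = -5.80 + 6.40*i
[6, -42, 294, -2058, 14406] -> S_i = 6*-7^i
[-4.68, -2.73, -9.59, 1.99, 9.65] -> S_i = Random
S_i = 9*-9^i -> [9, -81, 729, -6561, 59049]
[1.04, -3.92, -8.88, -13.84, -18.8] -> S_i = 1.04 + -4.96*i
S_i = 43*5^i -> [43, 215, 1075, 5375, 26875]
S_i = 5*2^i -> [5, 10, 20, 40, 80]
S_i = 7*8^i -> [7, 56, 448, 3584, 28672]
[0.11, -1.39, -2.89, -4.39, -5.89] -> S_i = 0.11 + -1.50*i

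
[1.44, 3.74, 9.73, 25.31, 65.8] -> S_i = 1.44*2.60^i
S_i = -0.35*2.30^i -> [-0.35, -0.8, -1.85, -4.26, -9.79]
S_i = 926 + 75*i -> [926, 1001, 1076, 1151, 1226]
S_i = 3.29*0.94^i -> [3.29, 3.09, 2.91, 2.73, 2.57]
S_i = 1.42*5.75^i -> [1.42, 8.16, 46.95, 269.96, 1552.24]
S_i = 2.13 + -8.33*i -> [2.13, -6.2, -14.53, -22.86, -31.19]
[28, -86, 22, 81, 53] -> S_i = Random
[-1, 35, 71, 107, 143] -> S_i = -1 + 36*i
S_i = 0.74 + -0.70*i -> [0.74, 0.04, -0.66, -1.36, -2.06]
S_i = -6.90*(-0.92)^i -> [-6.9, 6.35, -5.84, 5.37, -4.94]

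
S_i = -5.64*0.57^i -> [-5.64, -3.21, -1.83, -1.04, -0.6]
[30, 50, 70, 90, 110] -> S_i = 30 + 20*i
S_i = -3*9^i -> [-3, -27, -243, -2187, -19683]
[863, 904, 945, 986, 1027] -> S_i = 863 + 41*i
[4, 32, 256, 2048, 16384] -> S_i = 4*8^i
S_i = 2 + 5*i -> [2, 7, 12, 17, 22]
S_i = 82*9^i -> [82, 738, 6642, 59778, 538002]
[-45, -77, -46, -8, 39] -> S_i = Random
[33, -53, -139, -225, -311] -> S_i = 33 + -86*i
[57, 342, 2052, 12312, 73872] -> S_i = 57*6^i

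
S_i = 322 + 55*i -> [322, 377, 432, 487, 542]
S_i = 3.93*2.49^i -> [3.93, 9.79, 24.37, 60.67, 151.07]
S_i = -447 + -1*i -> [-447, -448, -449, -450, -451]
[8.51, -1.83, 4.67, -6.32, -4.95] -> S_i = Random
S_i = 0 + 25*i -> [0, 25, 50, 75, 100]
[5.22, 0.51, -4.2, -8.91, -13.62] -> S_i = 5.22 + -4.71*i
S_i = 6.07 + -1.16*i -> [6.07, 4.91, 3.75, 2.59, 1.43]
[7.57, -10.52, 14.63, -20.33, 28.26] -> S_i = 7.57*(-1.39)^i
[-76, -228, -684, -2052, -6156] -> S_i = -76*3^i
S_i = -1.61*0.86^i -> [-1.61, -1.38, -1.19, -1.02, -0.88]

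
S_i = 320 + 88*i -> [320, 408, 496, 584, 672]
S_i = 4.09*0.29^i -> [4.09, 1.19, 0.34, 0.1, 0.03]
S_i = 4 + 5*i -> [4, 9, 14, 19, 24]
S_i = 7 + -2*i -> [7, 5, 3, 1, -1]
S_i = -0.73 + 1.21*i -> [-0.73, 0.48, 1.69, 2.9, 4.11]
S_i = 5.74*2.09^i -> [5.74, 12.0, 25.07, 52.4, 109.52]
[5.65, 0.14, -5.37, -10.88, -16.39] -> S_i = 5.65 + -5.51*i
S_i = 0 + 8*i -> [0, 8, 16, 24, 32]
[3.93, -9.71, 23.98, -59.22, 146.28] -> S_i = 3.93*(-2.47)^i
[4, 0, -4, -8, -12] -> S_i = 4 + -4*i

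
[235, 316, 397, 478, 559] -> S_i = 235 + 81*i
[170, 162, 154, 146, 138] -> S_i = 170 + -8*i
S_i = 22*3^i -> [22, 66, 198, 594, 1782]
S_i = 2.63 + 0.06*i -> [2.63, 2.69, 2.75, 2.81, 2.87]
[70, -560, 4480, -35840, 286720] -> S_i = 70*-8^i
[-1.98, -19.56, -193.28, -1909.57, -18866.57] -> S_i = -1.98*9.88^i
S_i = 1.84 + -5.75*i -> [1.84, -3.91, -9.66, -15.41, -21.16]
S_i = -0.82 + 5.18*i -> [-0.82, 4.36, 9.54, 14.72, 19.9]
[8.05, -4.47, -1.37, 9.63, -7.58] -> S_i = Random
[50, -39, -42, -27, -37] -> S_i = Random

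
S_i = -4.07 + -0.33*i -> [-4.07, -4.4, -4.73, -5.06, -5.39]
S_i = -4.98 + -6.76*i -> [-4.98, -11.74, -18.5, -25.26, -32.02]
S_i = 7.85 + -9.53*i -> [7.85, -1.68, -11.21, -20.74, -30.27]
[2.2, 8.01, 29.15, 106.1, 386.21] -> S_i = 2.20*3.64^i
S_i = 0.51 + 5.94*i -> [0.51, 6.45, 12.39, 18.33, 24.27]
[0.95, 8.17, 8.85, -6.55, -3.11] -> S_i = Random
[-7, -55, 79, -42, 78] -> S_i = Random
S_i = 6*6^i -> [6, 36, 216, 1296, 7776]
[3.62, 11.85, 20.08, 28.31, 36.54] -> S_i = 3.62 + 8.23*i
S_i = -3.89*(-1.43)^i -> [-3.89, 5.56, -7.95, 11.38, -16.27]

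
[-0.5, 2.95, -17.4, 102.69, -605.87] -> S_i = -0.50*(-5.90)^i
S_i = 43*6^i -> [43, 258, 1548, 9288, 55728]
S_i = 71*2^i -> [71, 142, 284, 568, 1136]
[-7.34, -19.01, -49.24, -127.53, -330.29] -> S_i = -7.34*2.59^i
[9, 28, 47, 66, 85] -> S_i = 9 + 19*i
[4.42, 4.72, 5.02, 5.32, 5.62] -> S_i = 4.42 + 0.30*i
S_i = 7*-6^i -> [7, -42, 252, -1512, 9072]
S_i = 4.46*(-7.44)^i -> [4.46, -33.18, 246.88, -1836.77, 13665.53]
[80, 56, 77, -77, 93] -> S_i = Random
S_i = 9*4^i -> [9, 36, 144, 576, 2304]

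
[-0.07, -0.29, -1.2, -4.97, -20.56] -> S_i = -0.07*4.14^i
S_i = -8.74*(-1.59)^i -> [-8.74, 13.9, -22.1, 35.13, -55.86]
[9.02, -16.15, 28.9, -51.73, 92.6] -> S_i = 9.02*(-1.79)^i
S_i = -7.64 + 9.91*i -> [-7.64, 2.27, 12.18, 22.09, 32.0]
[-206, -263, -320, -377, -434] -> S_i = -206 + -57*i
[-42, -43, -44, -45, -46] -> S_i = -42 + -1*i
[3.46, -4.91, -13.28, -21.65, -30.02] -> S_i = 3.46 + -8.37*i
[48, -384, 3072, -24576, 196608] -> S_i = 48*-8^i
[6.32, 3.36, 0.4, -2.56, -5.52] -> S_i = 6.32 + -2.96*i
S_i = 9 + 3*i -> [9, 12, 15, 18, 21]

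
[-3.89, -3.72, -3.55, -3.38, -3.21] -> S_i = -3.89 + 0.17*i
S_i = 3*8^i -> [3, 24, 192, 1536, 12288]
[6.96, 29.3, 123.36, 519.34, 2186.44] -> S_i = 6.96*4.21^i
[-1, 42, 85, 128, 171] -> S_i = -1 + 43*i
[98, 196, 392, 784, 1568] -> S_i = 98*2^i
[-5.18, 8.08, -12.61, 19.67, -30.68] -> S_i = -5.18*(-1.56)^i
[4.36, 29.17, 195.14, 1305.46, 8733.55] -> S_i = 4.36*6.69^i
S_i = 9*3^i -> [9, 27, 81, 243, 729]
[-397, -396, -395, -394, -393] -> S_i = -397 + 1*i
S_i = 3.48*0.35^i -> [3.48, 1.22, 0.43, 0.15, 0.05]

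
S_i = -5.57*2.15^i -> [-5.57, -11.98, -25.75, -55.36, -119.02]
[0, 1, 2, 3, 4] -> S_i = 0 + 1*i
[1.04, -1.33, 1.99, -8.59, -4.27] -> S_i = Random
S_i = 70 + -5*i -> [70, 65, 60, 55, 50]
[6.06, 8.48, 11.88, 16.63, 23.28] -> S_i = 6.06*1.40^i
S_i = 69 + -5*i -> [69, 64, 59, 54, 49]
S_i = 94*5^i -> [94, 470, 2350, 11750, 58750]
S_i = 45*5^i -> [45, 225, 1125, 5625, 28125]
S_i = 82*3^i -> [82, 246, 738, 2214, 6642]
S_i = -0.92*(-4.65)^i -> [-0.92, 4.28, -19.89, 92.5, -430.13]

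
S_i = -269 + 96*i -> [-269, -173, -77, 19, 115]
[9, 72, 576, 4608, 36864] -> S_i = 9*8^i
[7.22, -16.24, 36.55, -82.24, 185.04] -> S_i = 7.22*(-2.25)^i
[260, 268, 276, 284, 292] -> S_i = 260 + 8*i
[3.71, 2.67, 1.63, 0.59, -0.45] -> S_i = 3.71 + -1.04*i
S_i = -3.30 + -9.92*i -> [-3.3, -13.22, -23.14, -33.06, -42.98]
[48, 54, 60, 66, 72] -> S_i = 48 + 6*i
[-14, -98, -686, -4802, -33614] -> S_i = -14*7^i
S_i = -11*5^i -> [-11, -55, -275, -1375, -6875]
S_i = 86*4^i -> [86, 344, 1376, 5504, 22016]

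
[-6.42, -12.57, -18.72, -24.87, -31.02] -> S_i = -6.42 + -6.15*i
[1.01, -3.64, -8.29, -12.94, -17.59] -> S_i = 1.01 + -4.65*i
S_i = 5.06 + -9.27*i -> [5.06, -4.21, -13.48, -22.75, -32.02]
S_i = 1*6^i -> [1, 6, 36, 216, 1296]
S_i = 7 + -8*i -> [7, -1, -9, -17, -25]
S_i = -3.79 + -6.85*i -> [-3.79, -10.64, -17.49, -24.34, -31.19]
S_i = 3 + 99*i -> [3, 102, 201, 300, 399]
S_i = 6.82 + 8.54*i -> [6.82, 15.36, 23.9, 32.44, 40.98]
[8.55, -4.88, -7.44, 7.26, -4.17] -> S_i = Random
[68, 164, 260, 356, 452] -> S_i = 68 + 96*i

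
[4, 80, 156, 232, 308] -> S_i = 4 + 76*i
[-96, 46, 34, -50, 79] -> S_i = Random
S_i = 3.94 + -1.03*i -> [3.94, 2.91, 1.88, 0.85, -0.18]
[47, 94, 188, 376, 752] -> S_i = 47*2^i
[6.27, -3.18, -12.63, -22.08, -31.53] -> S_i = 6.27 + -9.45*i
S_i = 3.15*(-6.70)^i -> [3.15, -21.1, 141.4, -947.4, 6347.6]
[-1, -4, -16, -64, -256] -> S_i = -1*4^i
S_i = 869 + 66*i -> [869, 935, 1001, 1067, 1133]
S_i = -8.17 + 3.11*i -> [-8.17, -5.06, -1.95, 1.16, 4.27]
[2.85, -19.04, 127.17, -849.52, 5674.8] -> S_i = 2.85*(-6.68)^i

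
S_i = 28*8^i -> [28, 224, 1792, 14336, 114688]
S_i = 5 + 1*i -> [5, 6, 7, 8, 9]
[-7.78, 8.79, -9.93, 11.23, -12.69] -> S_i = -7.78*(-1.13)^i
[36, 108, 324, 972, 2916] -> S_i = 36*3^i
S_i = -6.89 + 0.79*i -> [-6.89, -6.1, -5.31, -4.52, -3.73]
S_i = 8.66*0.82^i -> [8.66, 7.1, 5.82, 4.77, 3.92]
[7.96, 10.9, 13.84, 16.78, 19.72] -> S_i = 7.96 + 2.94*i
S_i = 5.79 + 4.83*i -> [5.79, 10.62, 15.45, 20.28, 25.11]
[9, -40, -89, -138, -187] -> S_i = 9 + -49*i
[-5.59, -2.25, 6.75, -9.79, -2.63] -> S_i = Random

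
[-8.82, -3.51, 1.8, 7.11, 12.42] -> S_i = -8.82 + 5.31*i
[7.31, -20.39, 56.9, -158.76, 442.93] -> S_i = 7.31*(-2.79)^i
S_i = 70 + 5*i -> [70, 75, 80, 85, 90]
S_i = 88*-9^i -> [88, -792, 7128, -64152, 577368]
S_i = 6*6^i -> [6, 36, 216, 1296, 7776]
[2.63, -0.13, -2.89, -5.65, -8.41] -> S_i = 2.63 + -2.76*i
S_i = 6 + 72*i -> [6, 78, 150, 222, 294]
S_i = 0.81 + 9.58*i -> [0.81, 10.39, 19.97, 29.55, 39.13]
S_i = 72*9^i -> [72, 648, 5832, 52488, 472392]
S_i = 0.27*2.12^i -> [0.27, 0.57, 1.21, 2.57, 5.45]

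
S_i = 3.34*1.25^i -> [3.34, 4.18, 5.22, 6.52, 8.15]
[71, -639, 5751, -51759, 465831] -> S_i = 71*-9^i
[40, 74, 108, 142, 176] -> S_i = 40 + 34*i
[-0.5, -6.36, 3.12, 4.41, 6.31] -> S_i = Random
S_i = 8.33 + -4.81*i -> [8.33, 3.52, -1.29, -6.1, -10.91]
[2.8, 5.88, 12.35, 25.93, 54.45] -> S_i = 2.80*2.10^i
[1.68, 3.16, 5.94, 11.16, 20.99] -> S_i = 1.68*1.88^i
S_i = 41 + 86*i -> [41, 127, 213, 299, 385]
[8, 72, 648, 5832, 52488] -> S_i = 8*9^i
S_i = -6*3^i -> [-6, -18, -54, -162, -486]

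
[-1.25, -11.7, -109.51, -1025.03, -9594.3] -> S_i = -1.25*9.36^i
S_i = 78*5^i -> [78, 390, 1950, 9750, 48750]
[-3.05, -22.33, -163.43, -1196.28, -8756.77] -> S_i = -3.05*7.32^i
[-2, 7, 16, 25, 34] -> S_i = -2 + 9*i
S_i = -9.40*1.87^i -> [-9.4, -17.58, -32.87, -61.47, -114.95]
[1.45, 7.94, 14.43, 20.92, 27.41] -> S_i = 1.45 + 6.49*i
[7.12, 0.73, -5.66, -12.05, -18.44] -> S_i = 7.12 + -6.39*i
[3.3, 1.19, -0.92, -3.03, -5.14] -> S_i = 3.30 + -2.11*i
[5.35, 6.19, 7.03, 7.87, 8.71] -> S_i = 5.35 + 0.84*i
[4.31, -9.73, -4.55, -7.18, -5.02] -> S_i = Random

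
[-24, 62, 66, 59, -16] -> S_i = Random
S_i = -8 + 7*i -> [-8, -1, 6, 13, 20]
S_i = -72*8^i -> [-72, -576, -4608, -36864, -294912]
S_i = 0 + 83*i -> [0, 83, 166, 249, 332]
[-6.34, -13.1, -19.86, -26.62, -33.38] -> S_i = -6.34 + -6.76*i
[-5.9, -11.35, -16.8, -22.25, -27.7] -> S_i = -5.90 + -5.45*i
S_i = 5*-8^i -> [5, -40, 320, -2560, 20480]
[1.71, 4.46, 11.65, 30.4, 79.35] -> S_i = 1.71*2.61^i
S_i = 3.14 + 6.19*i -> [3.14, 9.33, 15.52, 21.71, 27.9]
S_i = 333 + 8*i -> [333, 341, 349, 357, 365]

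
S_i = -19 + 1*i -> [-19, -18, -17, -16, -15]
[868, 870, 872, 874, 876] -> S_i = 868 + 2*i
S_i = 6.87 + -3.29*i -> [6.87, 3.58, 0.29, -3.0, -6.29]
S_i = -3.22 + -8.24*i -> [-3.22, -11.46, -19.7, -27.94, -36.18]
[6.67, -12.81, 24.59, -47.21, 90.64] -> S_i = 6.67*(-1.92)^i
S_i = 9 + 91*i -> [9, 100, 191, 282, 373]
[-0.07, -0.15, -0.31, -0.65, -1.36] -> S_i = -0.07*2.10^i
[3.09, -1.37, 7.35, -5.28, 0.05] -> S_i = Random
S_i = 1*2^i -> [1, 2, 4, 8, 16]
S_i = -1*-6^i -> [-1, 6, -36, 216, -1296]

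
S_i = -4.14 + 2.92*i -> [-4.14, -1.22, 1.7, 4.62, 7.54]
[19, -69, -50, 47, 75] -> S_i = Random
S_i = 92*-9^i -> [92, -828, 7452, -67068, 603612]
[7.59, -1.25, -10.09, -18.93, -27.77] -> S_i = 7.59 + -8.84*i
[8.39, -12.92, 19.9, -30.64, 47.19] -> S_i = 8.39*(-1.54)^i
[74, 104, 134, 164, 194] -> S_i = 74 + 30*i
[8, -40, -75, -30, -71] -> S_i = Random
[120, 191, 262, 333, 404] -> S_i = 120 + 71*i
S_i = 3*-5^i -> [3, -15, 75, -375, 1875]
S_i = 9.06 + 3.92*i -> [9.06, 12.98, 16.9, 20.82, 24.74]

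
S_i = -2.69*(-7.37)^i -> [-2.69, 19.83, -146.11, 1076.85, -7936.38]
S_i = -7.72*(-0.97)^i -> [-7.72, 7.49, -7.26, 7.05, -6.83]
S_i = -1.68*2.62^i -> [-1.68, -4.4, -11.53, -30.21, -79.16]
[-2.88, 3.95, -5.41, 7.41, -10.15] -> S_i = -2.88*(-1.37)^i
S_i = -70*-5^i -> [-70, 350, -1750, 8750, -43750]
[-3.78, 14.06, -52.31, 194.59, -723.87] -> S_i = -3.78*(-3.72)^i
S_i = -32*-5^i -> [-32, 160, -800, 4000, -20000]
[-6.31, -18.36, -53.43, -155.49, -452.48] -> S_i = -6.31*2.91^i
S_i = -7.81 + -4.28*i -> [-7.81, -12.09, -16.37, -20.65, -24.93]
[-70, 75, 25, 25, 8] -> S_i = Random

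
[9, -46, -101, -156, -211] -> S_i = 9 + -55*i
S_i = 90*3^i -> [90, 270, 810, 2430, 7290]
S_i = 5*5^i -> [5, 25, 125, 625, 3125]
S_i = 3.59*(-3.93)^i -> [3.59, -14.11, 55.45, -217.91, 856.38]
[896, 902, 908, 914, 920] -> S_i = 896 + 6*i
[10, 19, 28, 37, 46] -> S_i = 10 + 9*i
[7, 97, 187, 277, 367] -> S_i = 7 + 90*i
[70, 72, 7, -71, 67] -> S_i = Random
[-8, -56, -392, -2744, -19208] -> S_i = -8*7^i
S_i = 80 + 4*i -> [80, 84, 88, 92, 96]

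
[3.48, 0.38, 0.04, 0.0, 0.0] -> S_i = 3.48*0.11^i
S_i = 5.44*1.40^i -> [5.44, 7.62, 10.66, 14.93, 20.9]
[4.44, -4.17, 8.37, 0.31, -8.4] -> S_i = Random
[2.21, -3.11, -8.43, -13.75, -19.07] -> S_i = 2.21 + -5.32*i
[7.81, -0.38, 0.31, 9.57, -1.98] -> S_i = Random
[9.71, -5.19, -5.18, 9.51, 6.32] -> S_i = Random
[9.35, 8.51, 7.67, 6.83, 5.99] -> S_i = 9.35 + -0.84*i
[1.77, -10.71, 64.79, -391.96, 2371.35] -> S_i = 1.77*(-6.05)^i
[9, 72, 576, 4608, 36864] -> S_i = 9*8^i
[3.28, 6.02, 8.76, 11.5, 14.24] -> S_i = 3.28 + 2.74*i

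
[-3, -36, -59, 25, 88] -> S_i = Random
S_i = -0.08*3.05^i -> [-0.08, -0.24, -0.74, -2.27, -6.92]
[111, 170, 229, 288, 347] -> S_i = 111 + 59*i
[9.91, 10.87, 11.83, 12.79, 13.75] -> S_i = 9.91 + 0.96*i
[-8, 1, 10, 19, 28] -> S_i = -8 + 9*i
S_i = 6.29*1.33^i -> [6.29, 8.37, 11.13, 14.8, 19.68]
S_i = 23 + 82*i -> [23, 105, 187, 269, 351]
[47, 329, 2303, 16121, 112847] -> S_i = 47*7^i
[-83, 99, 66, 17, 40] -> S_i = Random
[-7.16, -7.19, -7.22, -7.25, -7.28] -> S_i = -7.16 + -0.03*i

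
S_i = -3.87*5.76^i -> [-3.87, -22.29, -128.4, -739.57, -4259.91]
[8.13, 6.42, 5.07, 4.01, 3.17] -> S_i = 8.13*0.79^i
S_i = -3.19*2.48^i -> [-3.19, -7.91, -19.62, -48.66, -120.67]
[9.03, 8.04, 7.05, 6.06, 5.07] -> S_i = 9.03 + -0.99*i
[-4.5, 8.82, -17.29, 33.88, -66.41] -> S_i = -4.50*(-1.96)^i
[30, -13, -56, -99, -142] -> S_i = 30 + -43*i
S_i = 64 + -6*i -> [64, 58, 52, 46, 40]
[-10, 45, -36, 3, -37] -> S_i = Random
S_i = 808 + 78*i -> [808, 886, 964, 1042, 1120]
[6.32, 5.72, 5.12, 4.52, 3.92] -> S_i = 6.32 + -0.60*i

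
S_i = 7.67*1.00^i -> [7.67, 7.67, 7.67, 7.67, 7.67]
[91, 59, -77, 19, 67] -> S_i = Random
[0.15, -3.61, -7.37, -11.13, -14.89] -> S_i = 0.15 + -3.76*i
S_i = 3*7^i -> [3, 21, 147, 1029, 7203]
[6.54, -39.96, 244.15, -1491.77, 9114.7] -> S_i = 6.54*(-6.11)^i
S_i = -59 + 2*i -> [-59, -57, -55, -53, -51]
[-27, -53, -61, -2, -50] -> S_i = Random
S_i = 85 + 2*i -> [85, 87, 89, 91, 93]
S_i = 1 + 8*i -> [1, 9, 17, 25, 33]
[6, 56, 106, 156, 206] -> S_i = 6 + 50*i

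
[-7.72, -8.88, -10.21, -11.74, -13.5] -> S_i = -7.72*1.15^i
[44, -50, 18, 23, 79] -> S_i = Random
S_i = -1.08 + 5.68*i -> [-1.08, 4.6, 10.28, 15.96, 21.64]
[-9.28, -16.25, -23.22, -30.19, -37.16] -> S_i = -9.28 + -6.97*i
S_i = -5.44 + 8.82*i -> [-5.44, 3.38, 12.2, 21.02, 29.84]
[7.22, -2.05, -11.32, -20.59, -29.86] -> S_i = 7.22 + -9.27*i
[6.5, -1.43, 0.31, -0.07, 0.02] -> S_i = 6.50*(-0.22)^i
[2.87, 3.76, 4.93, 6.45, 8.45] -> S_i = 2.87*1.31^i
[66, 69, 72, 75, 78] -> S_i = 66 + 3*i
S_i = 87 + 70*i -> [87, 157, 227, 297, 367]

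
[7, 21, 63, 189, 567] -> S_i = 7*3^i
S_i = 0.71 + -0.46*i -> [0.71, 0.25, -0.21, -0.67, -1.13]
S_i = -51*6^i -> [-51, -306, -1836, -11016, -66096]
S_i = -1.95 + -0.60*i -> [-1.95, -2.55, -3.15, -3.75, -4.35]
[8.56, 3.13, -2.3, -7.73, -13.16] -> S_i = 8.56 + -5.43*i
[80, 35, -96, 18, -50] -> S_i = Random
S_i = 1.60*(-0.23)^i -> [1.6, -0.37, 0.08, -0.02, 0.0]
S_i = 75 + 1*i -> [75, 76, 77, 78, 79]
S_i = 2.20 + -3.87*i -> [2.2, -1.67, -5.54, -9.41, -13.28]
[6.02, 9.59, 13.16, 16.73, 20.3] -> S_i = 6.02 + 3.57*i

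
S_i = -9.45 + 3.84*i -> [-9.45, -5.61, -1.77, 2.07, 5.91]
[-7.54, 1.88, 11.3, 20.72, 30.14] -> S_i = -7.54 + 9.42*i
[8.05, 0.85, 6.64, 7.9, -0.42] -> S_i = Random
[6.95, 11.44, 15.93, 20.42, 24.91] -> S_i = 6.95 + 4.49*i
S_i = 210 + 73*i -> [210, 283, 356, 429, 502]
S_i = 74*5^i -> [74, 370, 1850, 9250, 46250]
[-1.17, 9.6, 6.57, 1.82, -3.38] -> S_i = Random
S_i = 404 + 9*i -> [404, 413, 422, 431, 440]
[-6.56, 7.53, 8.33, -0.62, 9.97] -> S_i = Random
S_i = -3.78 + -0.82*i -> [-3.78, -4.6, -5.42, -6.24, -7.06]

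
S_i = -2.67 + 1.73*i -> [-2.67, -0.94, 0.79, 2.52, 4.25]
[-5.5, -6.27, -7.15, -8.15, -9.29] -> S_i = -5.50*1.14^i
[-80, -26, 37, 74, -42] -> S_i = Random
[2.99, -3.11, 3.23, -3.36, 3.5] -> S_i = 2.99*(-1.04)^i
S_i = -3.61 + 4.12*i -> [-3.61, 0.51, 4.63, 8.75, 12.87]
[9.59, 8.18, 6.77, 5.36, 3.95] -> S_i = 9.59 + -1.41*i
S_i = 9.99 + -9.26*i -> [9.99, 0.73, -8.53, -17.79, -27.05]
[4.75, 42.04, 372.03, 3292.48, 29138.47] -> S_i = 4.75*8.85^i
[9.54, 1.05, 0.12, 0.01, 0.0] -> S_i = 9.54*0.11^i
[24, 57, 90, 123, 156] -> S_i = 24 + 33*i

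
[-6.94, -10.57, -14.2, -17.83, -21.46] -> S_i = -6.94 + -3.63*i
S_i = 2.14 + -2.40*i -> [2.14, -0.26, -2.66, -5.06, -7.46]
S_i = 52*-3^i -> [52, -156, 468, -1404, 4212]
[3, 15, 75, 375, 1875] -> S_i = 3*5^i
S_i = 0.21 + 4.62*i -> [0.21, 4.83, 9.45, 14.07, 18.69]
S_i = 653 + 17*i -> [653, 670, 687, 704, 721]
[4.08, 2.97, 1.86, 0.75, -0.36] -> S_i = 4.08 + -1.11*i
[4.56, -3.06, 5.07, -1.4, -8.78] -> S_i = Random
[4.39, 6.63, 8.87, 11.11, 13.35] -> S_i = 4.39 + 2.24*i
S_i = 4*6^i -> [4, 24, 144, 864, 5184]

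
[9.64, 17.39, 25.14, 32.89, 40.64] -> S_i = 9.64 + 7.75*i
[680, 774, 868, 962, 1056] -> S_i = 680 + 94*i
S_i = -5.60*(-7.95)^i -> [-5.6, 44.52, -353.93, 2813.78, -22369.51]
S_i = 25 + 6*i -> [25, 31, 37, 43, 49]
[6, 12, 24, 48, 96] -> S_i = 6*2^i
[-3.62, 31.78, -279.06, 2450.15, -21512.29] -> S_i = -3.62*(-8.78)^i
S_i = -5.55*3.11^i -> [-5.55, -17.26, -53.68, -166.95, -519.2]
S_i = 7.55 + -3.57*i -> [7.55, 3.98, 0.41, -3.16, -6.73]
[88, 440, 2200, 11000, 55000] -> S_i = 88*5^i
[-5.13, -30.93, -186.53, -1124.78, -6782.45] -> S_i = -5.13*6.03^i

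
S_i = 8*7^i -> [8, 56, 392, 2744, 19208]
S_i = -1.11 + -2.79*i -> [-1.11, -3.9, -6.69, -9.48, -12.27]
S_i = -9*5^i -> [-9, -45, -225, -1125, -5625]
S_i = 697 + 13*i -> [697, 710, 723, 736, 749]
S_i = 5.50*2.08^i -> [5.5, 11.44, 23.8, 49.49, 102.95]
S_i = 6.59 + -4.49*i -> [6.59, 2.1, -2.39, -6.88, -11.37]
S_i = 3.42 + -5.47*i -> [3.42, -2.05, -7.52, -12.99, -18.46]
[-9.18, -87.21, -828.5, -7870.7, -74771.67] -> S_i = -9.18*9.50^i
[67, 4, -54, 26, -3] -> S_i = Random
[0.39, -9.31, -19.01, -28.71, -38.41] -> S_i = 0.39 + -9.70*i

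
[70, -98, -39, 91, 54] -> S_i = Random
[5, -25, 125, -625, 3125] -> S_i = 5*-5^i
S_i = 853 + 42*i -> [853, 895, 937, 979, 1021]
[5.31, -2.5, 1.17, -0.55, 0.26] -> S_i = 5.31*(-0.47)^i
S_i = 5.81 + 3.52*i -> [5.81, 9.33, 12.85, 16.37, 19.89]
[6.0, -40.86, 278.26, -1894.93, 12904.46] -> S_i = 6.00*(-6.81)^i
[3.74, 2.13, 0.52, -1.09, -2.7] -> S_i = 3.74 + -1.61*i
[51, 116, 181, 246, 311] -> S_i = 51 + 65*i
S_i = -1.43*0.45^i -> [-1.43, -0.64, -0.29, -0.13, -0.06]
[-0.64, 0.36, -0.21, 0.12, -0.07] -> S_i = -0.64*(-0.57)^i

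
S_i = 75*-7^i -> [75, -525, 3675, -25725, 180075]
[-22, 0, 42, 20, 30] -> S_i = Random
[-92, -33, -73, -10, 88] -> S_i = Random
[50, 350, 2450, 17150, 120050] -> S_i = 50*7^i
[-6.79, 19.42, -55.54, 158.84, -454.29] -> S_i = -6.79*(-2.86)^i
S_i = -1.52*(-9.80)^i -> [-1.52, 14.9, -145.98, 1430.61, -14020.0]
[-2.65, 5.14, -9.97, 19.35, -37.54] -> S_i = -2.65*(-1.94)^i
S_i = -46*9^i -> [-46, -414, -3726, -33534, -301806]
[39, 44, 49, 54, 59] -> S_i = 39 + 5*i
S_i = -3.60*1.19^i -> [-3.6, -4.28, -5.1, -6.07, -7.22]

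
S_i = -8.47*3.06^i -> [-8.47, -25.92, -79.31, -242.69, -742.62]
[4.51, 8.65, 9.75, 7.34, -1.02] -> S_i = Random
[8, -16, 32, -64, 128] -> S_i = 8*-2^i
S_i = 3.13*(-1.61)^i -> [3.13, -5.04, 8.11, -13.06, 21.03]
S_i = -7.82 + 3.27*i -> [-7.82, -4.55, -1.28, 1.99, 5.26]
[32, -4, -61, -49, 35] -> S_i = Random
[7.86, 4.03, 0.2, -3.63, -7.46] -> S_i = 7.86 + -3.83*i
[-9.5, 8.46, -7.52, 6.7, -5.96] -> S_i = -9.50*(-0.89)^i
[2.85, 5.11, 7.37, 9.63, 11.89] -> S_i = 2.85 + 2.26*i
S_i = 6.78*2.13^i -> [6.78, 14.44, 30.76, 65.52, 139.56]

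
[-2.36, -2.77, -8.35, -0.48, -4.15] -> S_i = Random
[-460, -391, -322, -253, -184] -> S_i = -460 + 69*i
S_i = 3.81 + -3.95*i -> [3.81, -0.14, -4.09, -8.04, -11.99]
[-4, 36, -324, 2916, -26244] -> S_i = -4*-9^i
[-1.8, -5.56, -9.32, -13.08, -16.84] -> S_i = -1.80 + -3.76*i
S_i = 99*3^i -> [99, 297, 891, 2673, 8019]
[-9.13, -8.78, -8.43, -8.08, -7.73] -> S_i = -9.13 + 0.35*i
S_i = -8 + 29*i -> [-8, 21, 50, 79, 108]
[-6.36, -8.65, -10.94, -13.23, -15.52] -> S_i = -6.36 + -2.29*i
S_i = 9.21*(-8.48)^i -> [9.21, -78.1, 662.29, -5616.26, 47625.88]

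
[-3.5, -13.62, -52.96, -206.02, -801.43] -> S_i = -3.50*3.89^i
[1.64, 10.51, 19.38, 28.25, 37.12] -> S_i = 1.64 + 8.87*i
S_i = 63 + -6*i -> [63, 57, 51, 45, 39]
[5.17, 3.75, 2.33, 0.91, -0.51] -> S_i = 5.17 + -1.42*i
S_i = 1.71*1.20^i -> [1.71, 2.05, 2.46, 2.95, 3.55]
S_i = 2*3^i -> [2, 6, 18, 54, 162]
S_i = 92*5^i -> [92, 460, 2300, 11500, 57500]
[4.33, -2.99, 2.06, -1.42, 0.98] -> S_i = 4.33*(-0.69)^i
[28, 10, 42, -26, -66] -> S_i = Random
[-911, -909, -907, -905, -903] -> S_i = -911 + 2*i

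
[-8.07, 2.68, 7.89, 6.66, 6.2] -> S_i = Random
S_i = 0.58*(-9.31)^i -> [0.58, -5.4, 50.27, -468.03, 4357.39]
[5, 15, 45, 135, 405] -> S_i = 5*3^i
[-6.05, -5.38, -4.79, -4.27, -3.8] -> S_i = -6.05*0.89^i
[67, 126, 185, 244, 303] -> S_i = 67 + 59*i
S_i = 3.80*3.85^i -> [3.8, 14.63, 56.33, 216.85, 834.88]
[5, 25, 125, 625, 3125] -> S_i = 5*5^i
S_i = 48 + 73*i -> [48, 121, 194, 267, 340]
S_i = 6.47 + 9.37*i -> [6.47, 15.84, 25.21, 34.58, 43.95]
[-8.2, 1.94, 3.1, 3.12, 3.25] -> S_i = Random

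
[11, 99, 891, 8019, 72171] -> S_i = 11*9^i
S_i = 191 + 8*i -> [191, 199, 207, 215, 223]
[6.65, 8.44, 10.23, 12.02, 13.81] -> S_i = 6.65 + 1.79*i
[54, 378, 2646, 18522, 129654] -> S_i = 54*7^i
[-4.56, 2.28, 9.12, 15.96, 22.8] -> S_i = -4.56 + 6.84*i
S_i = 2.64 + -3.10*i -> [2.64, -0.46, -3.56, -6.66, -9.76]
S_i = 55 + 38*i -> [55, 93, 131, 169, 207]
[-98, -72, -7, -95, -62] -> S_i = Random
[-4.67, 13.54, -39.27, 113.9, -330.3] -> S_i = -4.67*(-2.90)^i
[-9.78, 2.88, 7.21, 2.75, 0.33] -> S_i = Random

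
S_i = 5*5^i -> [5, 25, 125, 625, 3125]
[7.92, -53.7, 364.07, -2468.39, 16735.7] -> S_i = 7.92*(-6.78)^i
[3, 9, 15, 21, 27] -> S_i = 3 + 6*i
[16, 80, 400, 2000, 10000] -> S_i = 16*5^i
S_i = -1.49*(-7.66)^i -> [-1.49, 11.41, -87.43, 669.69, -5129.81]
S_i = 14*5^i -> [14, 70, 350, 1750, 8750]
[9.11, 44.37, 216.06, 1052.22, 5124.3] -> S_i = 9.11*4.87^i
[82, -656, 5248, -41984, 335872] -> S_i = 82*-8^i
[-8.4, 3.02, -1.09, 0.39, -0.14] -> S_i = -8.40*(-0.36)^i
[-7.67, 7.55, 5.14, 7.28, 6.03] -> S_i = Random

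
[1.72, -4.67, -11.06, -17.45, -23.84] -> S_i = 1.72 + -6.39*i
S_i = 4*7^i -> [4, 28, 196, 1372, 9604]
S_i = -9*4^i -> [-9, -36, -144, -576, -2304]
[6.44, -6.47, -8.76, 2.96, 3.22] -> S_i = Random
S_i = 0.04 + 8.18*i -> [0.04, 8.22, 16.4, 24.58, 32.76]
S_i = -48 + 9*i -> [-48, -39, -30, -21, -12]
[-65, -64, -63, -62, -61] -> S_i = -65 + 1*i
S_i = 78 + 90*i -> [78, 168, 258, 348, 438]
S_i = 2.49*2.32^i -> [2.49, 5.78, 13.4, 31.09, 72.14]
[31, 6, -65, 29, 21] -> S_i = Random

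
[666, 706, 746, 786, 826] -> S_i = 666 + 40*i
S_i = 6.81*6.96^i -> [6.81, 47.4, 329.89, 2296.02, 15980.27]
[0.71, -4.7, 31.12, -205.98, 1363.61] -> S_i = 0.71*(-6.62)^i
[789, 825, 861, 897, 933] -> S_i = 789 + 36*i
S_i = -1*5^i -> [-1, -5, -25, -125, -625]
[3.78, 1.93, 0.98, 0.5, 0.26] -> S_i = 3.78*0.51^i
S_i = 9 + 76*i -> [9, 85, 161, 237, 313]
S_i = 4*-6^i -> [4, -24, 144, -864, 5184]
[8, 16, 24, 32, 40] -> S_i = 8 + 8*i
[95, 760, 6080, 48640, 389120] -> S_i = 95*8^i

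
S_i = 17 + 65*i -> [17, 82, 147, 212, 277]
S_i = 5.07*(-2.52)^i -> [5.07, -12.78, 32.2, -81.14, 204.46]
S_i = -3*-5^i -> [-3, 15, -75, 375, -1875]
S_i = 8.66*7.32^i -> [8.66, 63.39, 464.02, 3396.65, 24863.5]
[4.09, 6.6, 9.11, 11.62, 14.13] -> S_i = 4.09 + 2.51*i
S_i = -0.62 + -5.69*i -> [-0.62, -6.31, -12.0, -17.69, -23.38]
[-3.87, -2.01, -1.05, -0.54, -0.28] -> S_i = -3.87*0.52^i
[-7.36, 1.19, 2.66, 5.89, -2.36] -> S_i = Random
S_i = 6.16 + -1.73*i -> [6.16, 4.43, 2.7, 0.97, -0.76]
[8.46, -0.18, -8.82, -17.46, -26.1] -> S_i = 8.46 + -8.64*i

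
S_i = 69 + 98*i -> [69, 167, 265, 363, 461]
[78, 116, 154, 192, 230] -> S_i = 78 + 38*i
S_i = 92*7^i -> [92, 644, 4508, 31556, 220892]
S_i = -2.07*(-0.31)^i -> [-2.07, 0.64, -0.2, 0.06, -0.02]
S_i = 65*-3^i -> [65, -195, 585, -1755, 5265]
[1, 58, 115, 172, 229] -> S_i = 1 + 57*i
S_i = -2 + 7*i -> [-2, 5, 12, 19, 26]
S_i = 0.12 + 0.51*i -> [0.12, 0.63, 1.14, 1.65, 2.16]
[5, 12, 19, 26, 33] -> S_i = 5 + 7*i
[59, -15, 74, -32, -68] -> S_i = Random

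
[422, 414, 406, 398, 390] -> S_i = 422 + -8*i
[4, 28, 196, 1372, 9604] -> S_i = 4*7^i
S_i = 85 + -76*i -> [85, 9, -67, -143, -219]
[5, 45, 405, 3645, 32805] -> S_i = 5*9^i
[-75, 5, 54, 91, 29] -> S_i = Random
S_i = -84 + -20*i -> [-84, -104, -124, -144, -164]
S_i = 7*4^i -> [7, 28, 112, 448, 1792]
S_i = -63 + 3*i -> [-63, -60, -57, -54, -51]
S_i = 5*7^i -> [5, 35, 245, 1715, 12005]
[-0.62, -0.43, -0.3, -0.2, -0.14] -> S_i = -0.62*0.69^i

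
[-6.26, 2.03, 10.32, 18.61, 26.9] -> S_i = -6.26 + 8.29*i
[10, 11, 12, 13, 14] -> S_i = 10 + 1*i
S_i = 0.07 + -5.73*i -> [0.07, -5.66, -11.39, -17.12, -22.85]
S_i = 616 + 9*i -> [616, 625, 634, 643, 652]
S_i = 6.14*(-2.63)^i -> [6.14, -16.15, 42.47, -111.7, 293.76]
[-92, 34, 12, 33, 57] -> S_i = Random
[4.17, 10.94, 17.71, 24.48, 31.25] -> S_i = 4.17 + 6.77*i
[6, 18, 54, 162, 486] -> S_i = 6*3^i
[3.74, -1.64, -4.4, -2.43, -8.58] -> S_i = Random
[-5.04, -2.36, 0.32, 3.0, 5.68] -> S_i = -5.04 + 2.68*i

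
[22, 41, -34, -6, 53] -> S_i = Random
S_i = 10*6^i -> [10, 60, 360, 2160, 12960]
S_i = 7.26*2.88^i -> [7.26, 20.91, 60.22, 173.43, 499.47]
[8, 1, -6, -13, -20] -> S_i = 8 + -7*i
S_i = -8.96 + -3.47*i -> [-8.96, -12.43, -15.9, -19.37, -22.84]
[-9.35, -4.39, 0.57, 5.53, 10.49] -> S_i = -9.35 + 4.96*i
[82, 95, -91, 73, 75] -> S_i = Random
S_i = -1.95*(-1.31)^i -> [-1.95, 2.55, -3.35, 4.38, -5.74]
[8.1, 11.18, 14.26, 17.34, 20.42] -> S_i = 8.10 + 3.08*i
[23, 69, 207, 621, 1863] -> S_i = 23*3^i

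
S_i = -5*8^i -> [-5, -40, -320, -2560, -20480]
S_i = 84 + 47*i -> [84, 131, 178, 225, 272]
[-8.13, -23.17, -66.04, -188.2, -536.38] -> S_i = -8.13*2.85^i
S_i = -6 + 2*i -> [-6, -4, -2, 0, 2]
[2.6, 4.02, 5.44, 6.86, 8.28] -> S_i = 2.60 + 1.42*i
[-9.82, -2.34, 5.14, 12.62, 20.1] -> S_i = -9.82 + 7.48*i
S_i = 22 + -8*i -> [22, 14, 6, -2, -10]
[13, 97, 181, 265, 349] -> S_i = 13 + 84*i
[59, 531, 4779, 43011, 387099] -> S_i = 59*9^i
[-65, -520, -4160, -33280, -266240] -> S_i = -65*8^i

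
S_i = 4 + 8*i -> [4, 12, 20, 28, 36]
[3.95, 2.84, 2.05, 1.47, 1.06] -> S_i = 3.95*0.72^i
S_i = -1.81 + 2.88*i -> [-1.81, 1.07, 3.95, 6.83, 9.71]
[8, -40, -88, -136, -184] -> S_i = 8 + -48*i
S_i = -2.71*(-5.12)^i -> [-2.71, 13.88, -71.04, 363.73, -1862.3]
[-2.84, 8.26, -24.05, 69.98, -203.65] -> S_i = -2.84*(-2.91)^i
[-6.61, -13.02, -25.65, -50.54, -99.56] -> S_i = -6.61*1.97^i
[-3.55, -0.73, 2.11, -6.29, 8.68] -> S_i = Random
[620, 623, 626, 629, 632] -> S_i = 620 + 3*i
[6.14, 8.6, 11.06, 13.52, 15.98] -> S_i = 6.14 + 2.46*i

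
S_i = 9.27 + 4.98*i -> [9.27, 14.25, 19.23, 24.21, 29.19]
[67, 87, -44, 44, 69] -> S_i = Random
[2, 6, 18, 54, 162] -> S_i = 2*3^i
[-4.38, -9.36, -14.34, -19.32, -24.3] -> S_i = -4.38 + -4.98*i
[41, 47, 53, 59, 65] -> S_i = 41 + 6*i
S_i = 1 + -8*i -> [1, -7, -15, -23, -31]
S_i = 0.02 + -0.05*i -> [0.02, -0.03, -0.08, -0.13, -0.18]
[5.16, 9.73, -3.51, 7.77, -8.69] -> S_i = Random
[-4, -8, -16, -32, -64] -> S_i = -4*2^i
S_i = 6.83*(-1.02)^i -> [6.83, -6.97, 7.11, -7.25, 7.39]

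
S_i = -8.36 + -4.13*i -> [-8.36, -12.49, -16.62, -20.75, -24.88]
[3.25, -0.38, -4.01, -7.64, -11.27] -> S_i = 3.25 + -3.63*i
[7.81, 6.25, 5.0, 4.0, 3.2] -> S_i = 7.81*0.80^i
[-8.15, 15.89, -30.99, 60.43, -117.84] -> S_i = -8.15*(-1.95)^i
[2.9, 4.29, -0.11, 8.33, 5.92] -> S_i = Random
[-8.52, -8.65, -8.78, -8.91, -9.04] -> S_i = -8.52 + -0.13*i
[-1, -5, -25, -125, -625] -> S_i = -1*5^i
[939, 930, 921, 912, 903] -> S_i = 939 + -9*i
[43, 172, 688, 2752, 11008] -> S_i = 43*4^i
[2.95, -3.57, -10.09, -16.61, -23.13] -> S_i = 2.95 + -6.52*i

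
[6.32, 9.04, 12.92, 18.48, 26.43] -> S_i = 6.32*1.43^i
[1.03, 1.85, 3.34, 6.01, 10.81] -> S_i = 1.03*1.80^i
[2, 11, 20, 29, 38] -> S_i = 2 + 9*i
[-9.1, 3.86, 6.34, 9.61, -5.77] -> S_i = Random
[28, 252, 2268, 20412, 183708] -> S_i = 28*9^i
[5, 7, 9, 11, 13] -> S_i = 5 + 2*i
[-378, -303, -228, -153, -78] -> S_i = -378 + 75*i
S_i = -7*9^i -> [-7, -63, -567, -5103, -45927]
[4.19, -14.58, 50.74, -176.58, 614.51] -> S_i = 4.19*(-3.48)^i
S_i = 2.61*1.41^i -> [2.61, 3.68, 5.19, 7.32, 10.32]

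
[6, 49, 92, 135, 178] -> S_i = 6 + 43*i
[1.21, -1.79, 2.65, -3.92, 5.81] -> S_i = 1.21*(-1.48)^i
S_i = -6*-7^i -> [-6, 42, -294, 2058, -14406]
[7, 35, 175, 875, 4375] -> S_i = 7*5^i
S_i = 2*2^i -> [2, 4, 8, 16, 32]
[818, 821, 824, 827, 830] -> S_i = 818 + 3*i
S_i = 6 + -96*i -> [6, -90, -186, -282, -378]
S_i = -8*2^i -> [-8, -16, -32, -64, -128]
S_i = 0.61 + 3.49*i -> [0.61, 4.1, 7.59, 11.08, 14.57]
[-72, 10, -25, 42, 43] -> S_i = Random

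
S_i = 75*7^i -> [75, 525, 3675, 25725, 180075]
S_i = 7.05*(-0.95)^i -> [7.05, -6.7, 6.36, -6.04, 5.74]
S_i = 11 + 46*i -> [11, 57, 103, 149, 195]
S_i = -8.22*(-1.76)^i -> [-8.22, 14.47, -25.46, 44.81, -78.87]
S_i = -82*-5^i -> [-82, 410, -2050, 10250, -51250]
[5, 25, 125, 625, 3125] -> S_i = 5*5^i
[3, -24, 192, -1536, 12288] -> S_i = 3*-8^i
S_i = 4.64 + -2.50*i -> [4.64, 2.14, -0.36, -2.86, -5.36]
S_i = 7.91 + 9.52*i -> [7.91, 17.43, 26.95, 36.47, 45.99]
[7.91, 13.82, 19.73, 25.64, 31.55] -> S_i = 7.91 + 5.91*i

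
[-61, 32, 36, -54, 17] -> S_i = Random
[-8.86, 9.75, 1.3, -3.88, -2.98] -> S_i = Random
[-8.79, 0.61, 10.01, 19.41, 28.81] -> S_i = -8.79 + 9.40*i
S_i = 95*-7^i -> [95, -665, 4655, -32585, 228095]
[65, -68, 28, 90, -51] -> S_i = Random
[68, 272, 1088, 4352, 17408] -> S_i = 68*4^i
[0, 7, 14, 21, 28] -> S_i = 0 + 7*i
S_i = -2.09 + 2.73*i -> [-2.09, 0.64, 3.37, 6.1, 8.83]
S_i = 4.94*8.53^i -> [4.94, 42.14, 359.44, 3066.01, 26153.09]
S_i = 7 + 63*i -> [7, 70, 133, 196, 259]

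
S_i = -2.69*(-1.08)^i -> [-2.69, 2.91, -3.14, 3.39, -3.66]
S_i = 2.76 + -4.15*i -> [2.76, -1.39, -5.54, -9.69, -13.84]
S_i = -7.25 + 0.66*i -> [-7.25, -6.59, -5.93, -5.27, -4.61]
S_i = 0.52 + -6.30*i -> [0.52, -5.78, -12.08, -18.38, -24.68]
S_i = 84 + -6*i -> [84, 78, 72, 66, 60]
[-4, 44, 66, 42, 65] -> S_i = Random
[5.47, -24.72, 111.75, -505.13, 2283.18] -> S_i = 5.47*(-4.52)^i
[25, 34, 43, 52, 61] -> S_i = 25 + 9*i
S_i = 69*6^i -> [69, 414, 2484, 14904, 89424]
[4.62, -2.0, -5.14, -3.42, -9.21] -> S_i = Random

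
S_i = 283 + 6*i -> [283, 289, 295, 301, 307]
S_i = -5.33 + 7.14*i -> [-5.33, 1.81, 8.95, 16.09, 23.23]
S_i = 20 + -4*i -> [20, 16, 12, 8, 4]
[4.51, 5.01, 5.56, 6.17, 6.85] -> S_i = 4.51*1.11^i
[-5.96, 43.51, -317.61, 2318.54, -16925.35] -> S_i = -5.96*(-7.30)^i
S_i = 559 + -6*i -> [559, 553, 547, 541, 535]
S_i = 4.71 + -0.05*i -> [4.71, 4.66, 4.61, 4.56, 4.51]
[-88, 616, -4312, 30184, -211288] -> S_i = -88*-7^i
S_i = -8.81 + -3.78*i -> [-8.81, -12.59, -16.37, -20.15, -23.93]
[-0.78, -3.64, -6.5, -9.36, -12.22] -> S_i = -0.78 + -2.86*i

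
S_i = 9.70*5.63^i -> [9.7, 54.61, 307.46, 1731.0, 9745.53]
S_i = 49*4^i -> [49, 196, 784, 3136, 12544]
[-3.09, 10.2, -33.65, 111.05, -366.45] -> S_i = -3.09*(-3.30)^i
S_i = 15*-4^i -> [15, -60, 240, -960, 3840]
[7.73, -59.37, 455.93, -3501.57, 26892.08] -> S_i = 7.73*(-7.68)^i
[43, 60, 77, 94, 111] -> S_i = 43 + 17*i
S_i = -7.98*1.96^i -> [-7.98, -15.64, -30.66, -60.09, -117.77]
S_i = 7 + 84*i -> [7, 91, 175, 259, 343]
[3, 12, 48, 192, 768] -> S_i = 3*4^i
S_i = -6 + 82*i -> [-6, 76, 158, 240, 322]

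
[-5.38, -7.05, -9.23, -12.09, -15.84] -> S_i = -5.38*1.31^i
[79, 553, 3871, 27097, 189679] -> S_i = 79*7^i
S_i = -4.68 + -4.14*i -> [-4.68, -8.82, -12.96, -17.1, -21.24]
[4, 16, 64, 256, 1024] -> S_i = 4*4^i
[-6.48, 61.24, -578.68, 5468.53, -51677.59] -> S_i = -6.48*(-9.45)^i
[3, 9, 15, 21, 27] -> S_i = 3 + 6*i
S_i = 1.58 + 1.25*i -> [1.58, 2.83, 4.08, 5.33, 6.58]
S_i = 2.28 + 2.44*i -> [2.28, 4.72, 7.16, 9.6, 12.04]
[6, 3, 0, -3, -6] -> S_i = 6 + -3*i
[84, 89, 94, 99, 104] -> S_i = 84 + 5*i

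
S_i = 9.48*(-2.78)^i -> [9.48, -26.35, 73.27, -203.68, 566.22]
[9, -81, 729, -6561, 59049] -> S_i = 9*-9^i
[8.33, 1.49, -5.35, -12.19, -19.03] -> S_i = 8.33 + -6.84*i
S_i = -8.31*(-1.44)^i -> [-8.31, 11.97, -17.23, 24.81, -35.73]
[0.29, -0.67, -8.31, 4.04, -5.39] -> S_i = Random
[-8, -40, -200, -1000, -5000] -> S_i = -8*5^i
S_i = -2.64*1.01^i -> [-2.64, -2.67, -2.69, -2.72, -2.75]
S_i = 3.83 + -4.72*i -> [3.83, -0.89, -5.61, -10.33, -15.05]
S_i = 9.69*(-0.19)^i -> [9.69, -1.84, 0.35, -0.07, 0.01]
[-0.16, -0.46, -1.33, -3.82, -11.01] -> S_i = -0.16*2.88^i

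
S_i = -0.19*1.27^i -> [-0.19, -0.24, -0.31, -0.39, -0.49]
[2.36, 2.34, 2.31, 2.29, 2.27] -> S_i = 2.36*0.99^i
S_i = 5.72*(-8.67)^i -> [5.72, -49.59, 429.97, -3727.81, 32320.08]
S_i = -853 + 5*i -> [-853, -848, -843, -838, -833]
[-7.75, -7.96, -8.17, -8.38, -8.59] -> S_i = -7.75 + -0.21*i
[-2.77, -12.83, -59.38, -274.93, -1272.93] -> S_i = -2.77*4.63^i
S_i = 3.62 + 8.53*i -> [3.62, 12.15, 20.68, 29.21, 37.74]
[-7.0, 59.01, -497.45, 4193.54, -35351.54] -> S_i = -7.00*(-8.43)^i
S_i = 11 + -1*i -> [11, 10, 9, 8, 7]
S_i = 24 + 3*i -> [24, 27, 30, 33, 36]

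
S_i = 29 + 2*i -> [29, 31, 33, 35, 37]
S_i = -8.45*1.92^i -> [-8.45, -16.22, -31.15, -59.81, -114.83]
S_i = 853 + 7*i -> [853, 860, 867, 874, 881]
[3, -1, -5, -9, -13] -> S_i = 3 + -4*i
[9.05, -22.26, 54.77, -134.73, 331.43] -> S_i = 9.05*(-2.46)^i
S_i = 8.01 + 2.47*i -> [8.01, 10.48, 12.95, 15.42, 17.89]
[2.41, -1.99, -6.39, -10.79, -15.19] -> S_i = 2.41 + -4.40*i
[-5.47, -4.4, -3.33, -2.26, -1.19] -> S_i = -5.47 + 1.07*i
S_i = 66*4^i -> [66, 264, 1056, 4224, 16896]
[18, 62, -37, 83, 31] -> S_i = Random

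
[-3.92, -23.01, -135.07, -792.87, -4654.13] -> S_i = -3.92*5.87^i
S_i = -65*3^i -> [-65, -195, -585, -1755, -5265]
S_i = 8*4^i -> [8, 32, 128, 512, 2048]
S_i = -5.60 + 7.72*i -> [-5.6, 2.12, 9.84, 17.56, 25.28]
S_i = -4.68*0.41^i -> [-4.68, -1.92, -0.79, -0.32, -0.13]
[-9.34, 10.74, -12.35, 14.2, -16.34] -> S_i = -9.34*(-1.15)^i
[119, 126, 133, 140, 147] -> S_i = 119 + 7*i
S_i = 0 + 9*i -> [0, 9, 18, 27, 36]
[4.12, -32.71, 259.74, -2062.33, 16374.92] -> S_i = 4.12*(-7.94)^i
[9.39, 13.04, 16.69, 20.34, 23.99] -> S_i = 9.39 + 3.65*i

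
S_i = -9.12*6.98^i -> [-9.12, -63.66, -444.33, -3101.42, -21647.94]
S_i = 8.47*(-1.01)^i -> [8.47, -8.55, 8.64, -8.73, 8.81]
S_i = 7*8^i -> [7, 56, 448, 3584, 28672]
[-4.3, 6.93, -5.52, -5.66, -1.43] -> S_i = Random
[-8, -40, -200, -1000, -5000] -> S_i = -8*5^i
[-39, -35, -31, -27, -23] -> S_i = -39 + 4*i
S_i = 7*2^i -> [7, 14, 28, 56, 112]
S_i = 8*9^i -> [8, 72, 648, 5832, 52488]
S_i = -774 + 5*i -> [-774, -769, -764, -759, -754]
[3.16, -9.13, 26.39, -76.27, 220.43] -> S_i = 3.16*(-2.89)^i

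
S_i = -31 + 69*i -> [-31, 38, 107, 176, 245]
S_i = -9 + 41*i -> [-9, 32, 73, 114, 155]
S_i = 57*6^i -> [57, 342, 2052, 12312, 73872]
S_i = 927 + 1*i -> [927, 928, 929, 930, 931]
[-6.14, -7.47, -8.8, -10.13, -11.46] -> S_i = -6.14 + -1.33*i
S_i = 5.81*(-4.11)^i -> [5.81, -23.88, 98.14, -403.37, 1657.84]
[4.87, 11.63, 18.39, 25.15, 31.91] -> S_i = 4.87 + 6.76*i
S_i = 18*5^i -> [18, 90, 450, 2250, 11250]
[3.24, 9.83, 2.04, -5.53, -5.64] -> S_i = Random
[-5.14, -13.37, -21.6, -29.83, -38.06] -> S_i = -5.14 + -8.23*i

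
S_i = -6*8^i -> [-6, -48, -384, -3072, -24576]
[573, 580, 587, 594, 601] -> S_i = 573 + 7*i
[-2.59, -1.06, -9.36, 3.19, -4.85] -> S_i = Random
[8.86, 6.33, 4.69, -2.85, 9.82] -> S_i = Random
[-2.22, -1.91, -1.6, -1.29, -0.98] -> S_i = -2.22 + 0.31*i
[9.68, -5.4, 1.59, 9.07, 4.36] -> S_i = Random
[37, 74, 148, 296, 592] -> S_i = 37*2^i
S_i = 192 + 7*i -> [192, 199, 206, 213, 220]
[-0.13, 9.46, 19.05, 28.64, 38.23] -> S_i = -0.13 + 9.59*i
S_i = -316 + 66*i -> [-316, -250, -184, -118, -52]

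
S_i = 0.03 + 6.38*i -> [0.03, 6.41, 12.79, 19.17, 25.55]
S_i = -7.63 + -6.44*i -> [-7.63, -14.07, -20.51, -26.95, -33.39]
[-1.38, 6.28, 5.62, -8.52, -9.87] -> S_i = Random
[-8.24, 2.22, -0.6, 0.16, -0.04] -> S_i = -8.24*(-0.27)^i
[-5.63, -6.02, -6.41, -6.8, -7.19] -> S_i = -5.63 + -0.39*i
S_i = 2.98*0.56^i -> [2.98, 1.67, 0.93, 0.52, 0.29]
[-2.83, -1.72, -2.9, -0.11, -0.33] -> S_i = Random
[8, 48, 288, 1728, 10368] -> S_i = 8*6^i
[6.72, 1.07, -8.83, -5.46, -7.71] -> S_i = Random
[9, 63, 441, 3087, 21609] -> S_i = 9*7^i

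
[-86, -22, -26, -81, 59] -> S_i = Random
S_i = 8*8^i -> [8, 64, 512, 4096, 32768]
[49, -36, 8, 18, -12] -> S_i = Random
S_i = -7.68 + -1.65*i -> [-7.68, -9.33, -10.98, -12.63, -14.28]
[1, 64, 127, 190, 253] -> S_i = 1 + 63*i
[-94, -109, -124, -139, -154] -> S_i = -94 + -15*i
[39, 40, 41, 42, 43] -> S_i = 39 + 1*i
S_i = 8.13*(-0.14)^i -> [8.13, -1.14, 0.16, -0.02, 0.0]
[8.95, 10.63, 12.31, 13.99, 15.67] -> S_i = 8.95 + 1.68*i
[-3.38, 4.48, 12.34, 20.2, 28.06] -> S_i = -3.38 + 7.86*i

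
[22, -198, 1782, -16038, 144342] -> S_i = 22*-9^i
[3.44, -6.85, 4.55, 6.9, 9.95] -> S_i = Random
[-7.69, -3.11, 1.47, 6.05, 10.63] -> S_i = -7.69 + 4.58*i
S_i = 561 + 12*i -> [561, 573, 585, 597, 609]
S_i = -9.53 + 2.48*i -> [-9.53, -7.05, -4.57, -2.09, 0.39]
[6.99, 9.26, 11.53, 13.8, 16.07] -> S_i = 6.99 + 2.27*i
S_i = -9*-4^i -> [-9, 36, -144, 576, -2304]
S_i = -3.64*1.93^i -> [-3.64, -7.03, -13.56, -26.17, -50.5]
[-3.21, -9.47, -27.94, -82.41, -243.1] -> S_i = -3.21*2.95^i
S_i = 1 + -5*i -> [1, -4, -9, -14, -19]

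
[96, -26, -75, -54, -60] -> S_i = Random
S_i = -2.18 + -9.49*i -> [-2.18, -11.67, -21.16, -30.65, -40.14]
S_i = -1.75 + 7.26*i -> [-1.75, 5.51, 12.77, 20.03, 27.29]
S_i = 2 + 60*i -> [2, 62, 122, 182, 242]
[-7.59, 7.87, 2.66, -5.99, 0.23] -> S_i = Random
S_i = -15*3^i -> [-15, -45, -135, -405, -1215]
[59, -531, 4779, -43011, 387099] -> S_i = 59*-9^i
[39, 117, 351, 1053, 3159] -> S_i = 39*3^i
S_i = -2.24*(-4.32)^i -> [-2.24, 9.68, -41.8, 180.59, -780.16]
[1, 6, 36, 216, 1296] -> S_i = 1*6^i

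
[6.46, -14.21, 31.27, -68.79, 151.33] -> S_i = 6.46*(-2.20)^i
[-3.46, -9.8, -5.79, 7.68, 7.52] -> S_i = Random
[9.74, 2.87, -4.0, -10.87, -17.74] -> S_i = 9.74 + -6.87*i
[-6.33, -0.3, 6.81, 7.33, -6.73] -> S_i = Random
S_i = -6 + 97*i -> [-6, 91, 188, 285, 382]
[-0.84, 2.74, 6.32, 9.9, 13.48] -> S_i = -0.84 + 3.58*i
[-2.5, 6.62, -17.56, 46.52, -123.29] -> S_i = -2.50*(-2.65)^i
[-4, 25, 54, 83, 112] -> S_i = -4 + 29*i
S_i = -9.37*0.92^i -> [-9.37, -8.62, -7.93, -7.3, -6.71]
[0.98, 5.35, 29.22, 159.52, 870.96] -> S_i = 0.98*5.46^i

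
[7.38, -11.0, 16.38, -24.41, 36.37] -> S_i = 7.38*(-1.49)^i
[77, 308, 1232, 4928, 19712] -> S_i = 77*4^i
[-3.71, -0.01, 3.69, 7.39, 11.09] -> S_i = -3.71 + 3.70*i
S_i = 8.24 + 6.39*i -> [8.24, 14.63, 21.02, 27.41, 33.8]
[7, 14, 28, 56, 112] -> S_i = 7*2^i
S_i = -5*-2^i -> [-5, 10, -20, 40, -80]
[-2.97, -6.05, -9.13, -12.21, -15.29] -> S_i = -2.97 + -3.08*i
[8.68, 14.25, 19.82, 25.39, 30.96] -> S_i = 8.68 + 5.57*i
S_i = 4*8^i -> [4, 32, 256, 2048, 16384]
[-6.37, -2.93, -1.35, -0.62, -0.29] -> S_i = -6.37*0.46^i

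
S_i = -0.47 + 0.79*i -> [-0.47, 0.32, 1.11, 1.9, 2.69]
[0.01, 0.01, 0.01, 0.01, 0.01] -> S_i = 0.01*1.02^i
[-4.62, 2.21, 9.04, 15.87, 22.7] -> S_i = -4.62 + 6.83*i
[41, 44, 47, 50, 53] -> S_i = 41 + 3*i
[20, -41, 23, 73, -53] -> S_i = Random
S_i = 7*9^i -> [7, 63, 567, 5103, 45927]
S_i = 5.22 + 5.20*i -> [5.22, 10.42, 15.62, 20.82, 26.02]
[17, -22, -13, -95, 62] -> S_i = Random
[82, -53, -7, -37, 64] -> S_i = Random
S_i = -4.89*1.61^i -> [-4.89, -7.87, -12.68, -20.41, -32.86]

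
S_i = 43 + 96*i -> [43, 139, 235, 331, 427]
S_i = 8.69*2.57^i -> [8.69, 22.33, 57.4, 147.51, 379.1]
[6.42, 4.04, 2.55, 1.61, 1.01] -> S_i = 6.42*0.63^i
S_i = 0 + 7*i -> [0, 7, 14, 21, 28]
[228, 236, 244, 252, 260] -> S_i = 228 + 8*i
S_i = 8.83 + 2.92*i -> [8.83, 11.75, 14.67, 17.59, 20.51]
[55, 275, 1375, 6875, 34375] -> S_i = 55*5^i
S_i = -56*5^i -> [-56, -280, -1400, -7000, -35000]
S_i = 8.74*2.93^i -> [8.74, 25.61, 75.03, 219.84, 644.14]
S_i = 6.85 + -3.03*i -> [6.85, 3.82, 0.79, -2.24, -5.27]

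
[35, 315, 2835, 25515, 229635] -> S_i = 35*9^i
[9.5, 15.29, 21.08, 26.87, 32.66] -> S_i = 9.50 + 5.79*i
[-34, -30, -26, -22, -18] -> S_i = -34 + 4*i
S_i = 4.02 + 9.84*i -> [4.02, 13.86, 23.7, 33.54, 43.38]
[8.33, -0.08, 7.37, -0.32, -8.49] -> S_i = Random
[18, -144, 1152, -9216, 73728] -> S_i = 18*-8^i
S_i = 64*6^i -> [64, 384, 2304, 13824, 82944]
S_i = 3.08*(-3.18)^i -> [3.08, -9.79, 31.15, -99.04, 314.96]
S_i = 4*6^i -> [4, 24, 144, 864, 5184]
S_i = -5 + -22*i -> [-5, -27, -49, -71, -93]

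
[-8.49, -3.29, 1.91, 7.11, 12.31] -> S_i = -8.49 + 5.20*i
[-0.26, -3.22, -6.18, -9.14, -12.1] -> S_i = -0.26 + -2.96*i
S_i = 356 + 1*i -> [356, 357, 358, 359, 360]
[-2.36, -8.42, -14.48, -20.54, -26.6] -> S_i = -2.36 + -6.06*i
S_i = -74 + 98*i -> [-74, 24, 122, 220, 318]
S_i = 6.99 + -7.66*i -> [6.99, -0.67, -8.33, -15.99, -23.65]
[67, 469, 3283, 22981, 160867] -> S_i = 67*7^i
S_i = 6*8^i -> [6, 48, 384, 3072, 24576]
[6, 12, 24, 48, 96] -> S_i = 6*2^i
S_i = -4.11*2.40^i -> [-4.11, -9.86, -23.67, -56.82, -136.36]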